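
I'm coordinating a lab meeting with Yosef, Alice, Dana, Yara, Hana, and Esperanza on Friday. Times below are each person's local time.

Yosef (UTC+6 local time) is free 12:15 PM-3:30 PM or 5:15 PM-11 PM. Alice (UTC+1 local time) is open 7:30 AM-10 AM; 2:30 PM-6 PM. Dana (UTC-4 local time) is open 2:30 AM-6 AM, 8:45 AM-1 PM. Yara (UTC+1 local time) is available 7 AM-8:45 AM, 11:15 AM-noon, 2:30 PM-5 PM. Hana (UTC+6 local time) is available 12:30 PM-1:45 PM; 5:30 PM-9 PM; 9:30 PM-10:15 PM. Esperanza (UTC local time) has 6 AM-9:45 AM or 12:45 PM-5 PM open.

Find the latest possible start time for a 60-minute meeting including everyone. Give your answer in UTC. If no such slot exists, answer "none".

14:00

Yosef in UTC: 06:15-09:30, 11:15-17:00 (subtract 6h to convert from UTC+6).
Alice in UTC: 06:30-09:00, 13:30-17:00 (subtract 1h to convert from UTC+1).
Dana in UTC: 06:30-10:00, 12:45-17:00 (add 4h to convert from UTC-4).
Yara in UTC: 06:00-07:45, 10:15-11:00, 13:30-16:00 (subtract 1h to convert from UTC+1).
Hana in UTC: 06:30-07:45, 11:30-15:00, 15:30-16:15 (subtract 6h to convert from UTC+6).
Esperanza in UTC: 06:00-09:45, 12:45-17:00.
Yosef ∩ Alice: 06:30-09:00, 13:30-17:00.
Yosef ∩ Alice ∩ Dana: 06:30-09:00, 13:30-17:00.
Yosef ∩ Alice ∩ Dana ∩ Yara: 06:30-07:45, 13:30-16:00.
Yosef ∩ Alice ∩ Dana ∩ Yara ∩ Hana: 06:30-07:45, 13:30-15:00, 15:30-16:00.
Yosef ∩ Alice ∩ Dana ∩ Yara ∩ Hana ∩ Esperanza: 06:30-07:45, 13:30-15:00, 15:30-16:00.
So the common availability across everyone is 06:30-07:45, 13:30-15:00, 15:30-16:00.
The last common window of at least 60 minutes is 13:30-15:00; a 60-minute meeting can start as late as 14:00 and still end by 15:00.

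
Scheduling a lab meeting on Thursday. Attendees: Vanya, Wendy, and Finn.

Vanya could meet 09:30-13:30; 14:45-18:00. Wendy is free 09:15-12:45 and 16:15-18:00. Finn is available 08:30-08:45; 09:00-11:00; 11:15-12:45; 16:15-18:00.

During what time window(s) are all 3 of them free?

09:30-11:00, 11:15-12:45, 16:15-18:00

Vanya ∩ Wendy: 09:30-12:45, 16:15-18:00.
Vanya ∩ Wendy ∩ Finn: 09:30-11:00, 11:15-12:45, 16:15-18:00.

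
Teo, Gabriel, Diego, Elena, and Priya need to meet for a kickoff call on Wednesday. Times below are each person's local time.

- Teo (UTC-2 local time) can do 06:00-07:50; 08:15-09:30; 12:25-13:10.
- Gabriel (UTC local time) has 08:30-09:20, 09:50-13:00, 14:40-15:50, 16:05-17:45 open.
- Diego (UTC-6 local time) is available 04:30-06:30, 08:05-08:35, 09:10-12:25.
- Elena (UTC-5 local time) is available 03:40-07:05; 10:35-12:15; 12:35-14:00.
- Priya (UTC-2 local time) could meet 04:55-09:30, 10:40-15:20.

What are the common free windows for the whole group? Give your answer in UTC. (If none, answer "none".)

10:30-11:30

Teo in UTC: 08:00-09:50, 10:15-11:30, 14:25-15:10 (add 2h to convert from UTC-2).
Gabriel in UTC: 08:30-09:20, 09:50-13:00, 14:40-15:50, 16:05-17:45.
Diego in UTC: 10:30-12:30, 14:05-14:35, 15:10-18:25 (add 6h to convert from UTC-6).
Elena in UTC: 08:40-12:05, 15:35-17:15, 17:35-19:00 (add 5h to convert from UTC-5).
Priya in UTC: 06:55-11:30, 12:40-17:20 (add 2h to convert from UTC-2).
Teo ∩ Gabriel: 08:30-09:20, 10:15-11:30, 14:40-15:10.
Teo ∩ Gabriel ∩ Diego: 10:30-11:30.
Teo ∩ Gabriel ∩ Diego ∩ Elena: 10:30-11:30.
Teo ∩ Gabriel ∩ Diego ∩ Elena ∩ Priya: 10:30-11:30.
Those are the intersection windows.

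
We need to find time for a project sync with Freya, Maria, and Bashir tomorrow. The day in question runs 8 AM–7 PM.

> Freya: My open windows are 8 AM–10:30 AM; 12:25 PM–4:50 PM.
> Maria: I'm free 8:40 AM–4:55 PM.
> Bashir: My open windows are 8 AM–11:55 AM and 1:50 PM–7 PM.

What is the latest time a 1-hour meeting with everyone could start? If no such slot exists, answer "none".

Freya ∩ Maria: 08:40-10:30, 12:25-16:50.
Freya ∩ Maria ∩ Bashir: 08:40-10:30, 13:50-16:50.
The last common window of at least 60 minutes is 13:50-16:50; a 60-minute meeting can start as late as 15:50 and still end by 16:50.

15:50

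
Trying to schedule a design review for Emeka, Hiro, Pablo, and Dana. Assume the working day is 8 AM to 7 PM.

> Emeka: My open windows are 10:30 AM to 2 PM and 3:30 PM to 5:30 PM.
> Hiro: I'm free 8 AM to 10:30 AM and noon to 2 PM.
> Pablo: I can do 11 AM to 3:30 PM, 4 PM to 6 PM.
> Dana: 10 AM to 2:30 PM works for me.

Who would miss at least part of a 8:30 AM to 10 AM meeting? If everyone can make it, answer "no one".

Dana, Emeka, Pablo

Emeka: not fully free for 08:30-10:00. Hiro: free for 08:30-10:00. Pablo: not fully free for 08:30-10:00. Dana: not fully free for 08:30-10:00.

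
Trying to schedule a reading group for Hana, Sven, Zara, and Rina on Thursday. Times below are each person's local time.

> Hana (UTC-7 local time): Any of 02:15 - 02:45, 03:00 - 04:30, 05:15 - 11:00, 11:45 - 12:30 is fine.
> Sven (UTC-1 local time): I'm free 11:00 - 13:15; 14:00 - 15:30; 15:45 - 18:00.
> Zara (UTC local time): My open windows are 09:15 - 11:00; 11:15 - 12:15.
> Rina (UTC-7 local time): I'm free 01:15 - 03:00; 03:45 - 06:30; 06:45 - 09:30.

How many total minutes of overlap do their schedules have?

Hana in UTC: 09:15-09:45, 10:00-11:30, 12:15-18:00, 18:45-19:30 (add 7h to convert from UTC-7).
Sven in UTC: 12:00-14:15, 15:00-16:30, 16:45-19:00 (add 1h to convert from UTC-1).
Zara in UTC: 09:15-11:00, 11:15-12:15.
Rina in UTC: 08:15-10:00, 10:45-13:30, 13:45-16:30 (add 7h to convert from UTC-7).
Hana ∩ Sven: 12:15-14:15, 15:00-16:30, 16:45-18:00, 18:45-19:00.
Hana ∩ Sven ∩ Zara: ∅.
Hana ∩ Sven ∩ Zara ∩ Rina: ∅.
There is no time when everyone is free.
There is no common window, so the total is 0 minutes.

0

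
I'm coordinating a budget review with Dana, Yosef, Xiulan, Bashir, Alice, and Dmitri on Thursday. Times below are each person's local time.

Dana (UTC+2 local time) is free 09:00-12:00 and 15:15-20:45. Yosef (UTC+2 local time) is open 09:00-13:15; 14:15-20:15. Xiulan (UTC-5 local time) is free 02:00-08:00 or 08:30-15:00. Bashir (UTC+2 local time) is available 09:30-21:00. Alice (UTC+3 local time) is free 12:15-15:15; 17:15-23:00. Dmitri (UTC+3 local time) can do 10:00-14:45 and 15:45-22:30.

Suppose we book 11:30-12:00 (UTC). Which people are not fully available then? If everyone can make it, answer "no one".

Dana, Dmitri, Yosef

Dana in UTC: 07:00-10:00, 13:15-18:45 (subtract 2h to convert from UTC+2).
Yosef in UTC: 07:00-11:15, 12:15-18:15 (subtract 2h to convert from UTC+2).
Xiulan in UTC: 07:00-13:00, 13:30-20:00 (add 5h to convert from UTC-5).
Bashir in UTC: 07:30-19:00 (subtract 2h to convert from UTC+2).
Alice in UTC: 09:15-12:15, 14:15-20:00 (subtract 3h to convert from UTC+3).
Dmitri in UTC: 07:00-11:45, 12:45-19:30 (subtract 3h to convert from UTC+3).
Dana: not fully free for 11:30-12:00. Yosef: not fully free for 11:30-12:00. Xiulan: free for 11:30-12:00. Bashir: free for 11:30-12:00. Alice: free for 11:30-12:00. Dmitri: not fully free for 11:30-12:00.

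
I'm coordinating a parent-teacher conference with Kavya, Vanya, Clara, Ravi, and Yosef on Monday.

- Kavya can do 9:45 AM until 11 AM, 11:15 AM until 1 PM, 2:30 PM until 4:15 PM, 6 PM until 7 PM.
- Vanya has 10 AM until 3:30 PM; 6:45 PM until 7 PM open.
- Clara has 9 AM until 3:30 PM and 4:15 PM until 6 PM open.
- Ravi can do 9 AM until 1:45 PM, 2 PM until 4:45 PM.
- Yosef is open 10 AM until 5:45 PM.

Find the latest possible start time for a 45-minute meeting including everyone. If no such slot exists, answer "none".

Kavya ∩ Vanya: 10:00-11:00, 11:15-13:00, 14:30-15:30, 18:45-19:00.
Kavya ∩ Vanya ∩ Clara: 10:00-11:00, 11:15-13:00, 14:30-15:30.
Kavya ∩ Vanya ∩ Clara ∩ Ravi: 10:00-11:00, 11:15-13:00, 14:30-15:30.
Kavya ∩ Vanya ∩ Clara ∩ Ravi ∩ Yosef: 10:00-11:00, 11:15-13:00, 14:30-15:30.
The last common window of at least 45 minutes is 14:30-15:30; a 45-minute meeting can start as late as 14:45 and still end by 15:30.

14:45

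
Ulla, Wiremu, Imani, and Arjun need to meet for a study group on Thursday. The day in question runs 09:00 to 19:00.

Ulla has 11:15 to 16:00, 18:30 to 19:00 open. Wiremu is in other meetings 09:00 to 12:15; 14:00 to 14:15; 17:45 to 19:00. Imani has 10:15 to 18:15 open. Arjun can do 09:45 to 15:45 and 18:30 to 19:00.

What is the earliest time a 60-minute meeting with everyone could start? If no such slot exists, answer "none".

12:15

Ulla free: 11:15-16:00, 18:30-19:00.
Wiremu free: 12:15-14:00, 14:15-17:45 (invert busy blocks within the working day).
Imani free: 10:15-18:15.
Arjun free: 09:45-15:45, 18:30-19:00.
Ulla ∩ Wiremu: 12:15-14:00, 14:15-16:00.
Ulla ∩ Wiremu ∩ Imani: 12:15-14:00, 14:15-16:00.
Ulla ∩ Wiremu ∩ Imani ∩ Arjun: 12:15-14:00, 14:15-15:45.
The first common window of at least 60 minutes is 12:15-14:00, so the earliest start is 12:15.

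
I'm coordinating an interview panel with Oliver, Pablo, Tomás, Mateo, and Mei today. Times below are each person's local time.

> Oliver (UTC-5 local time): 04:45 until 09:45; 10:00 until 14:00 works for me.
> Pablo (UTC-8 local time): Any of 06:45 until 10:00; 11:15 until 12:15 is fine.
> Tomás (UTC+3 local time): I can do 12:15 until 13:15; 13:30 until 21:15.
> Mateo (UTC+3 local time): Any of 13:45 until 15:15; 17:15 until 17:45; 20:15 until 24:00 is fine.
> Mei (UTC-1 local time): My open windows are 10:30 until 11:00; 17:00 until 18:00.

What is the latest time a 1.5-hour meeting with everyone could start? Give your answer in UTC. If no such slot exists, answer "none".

Oliver in UTC: 09:45-14:45, 15:00-19:00 (add 5h to convert from UTC-5).
Pablo in UTC: 14:45-18:00, 19:15-20:15 (add 8h to convert from UTC-8).
Tomás in UTC: 09:15-10:15, 10:30-18:15 (subtract 3h to convert from UTC+3).
Mateo in UTC: 10:45-12:15, 14:15-14:45, 17:15-21:00 (subtract 3h to convert from UTC+3).
Mei in UTC: 11:30-12:00, 18:00-19:00 (add 1h to convert from UTC-1).
Oliver ∩ Pablo: 15:00-18:00.
Oliver ∩ Pablo ∩ Tomás: 15:00-18:00.
Oliver ∩ Pablo ∩ Tomás ∩ Mateo: 17:15-18:00.
Oliver ∩ Pablo ∩ Tomás ∩ Mateo ∩ Mei: ∅.
There is no time when everyone is free.
No common window is at least 90 minutes long.

none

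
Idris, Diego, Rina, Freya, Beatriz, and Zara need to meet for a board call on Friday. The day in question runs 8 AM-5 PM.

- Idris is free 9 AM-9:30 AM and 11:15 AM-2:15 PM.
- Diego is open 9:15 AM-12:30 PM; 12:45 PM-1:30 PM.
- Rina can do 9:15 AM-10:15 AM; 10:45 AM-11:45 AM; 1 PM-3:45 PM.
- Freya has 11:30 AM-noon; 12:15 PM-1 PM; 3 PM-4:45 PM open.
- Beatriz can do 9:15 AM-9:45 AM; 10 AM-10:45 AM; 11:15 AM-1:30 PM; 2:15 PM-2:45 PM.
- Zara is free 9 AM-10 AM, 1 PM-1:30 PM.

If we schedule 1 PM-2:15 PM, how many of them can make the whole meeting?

Idris and Rina can make the full 13:00-14:15 slot — that's 2.

2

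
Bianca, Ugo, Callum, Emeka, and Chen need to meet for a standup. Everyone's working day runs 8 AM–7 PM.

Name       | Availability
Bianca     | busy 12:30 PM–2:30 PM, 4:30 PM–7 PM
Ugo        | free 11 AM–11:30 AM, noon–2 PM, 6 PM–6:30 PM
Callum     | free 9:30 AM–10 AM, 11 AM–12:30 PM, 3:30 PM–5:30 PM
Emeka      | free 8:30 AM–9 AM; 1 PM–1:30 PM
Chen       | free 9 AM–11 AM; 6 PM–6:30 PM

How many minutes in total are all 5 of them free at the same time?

0

Bianca free: 08:00-12:30, 14:30-16:30 (invert busy blocks within the working day).
Ugo free: 11:00-11:30, 12:00-14:00, 18:00-18:30.
Callum free: 09:30-10:00, 11:00-12:30, 15:30-17:30.
Emeka free: 08:30-09:00, 13:00-13:30.
Chen free: 09:00-11:00, 18:00-18:30.
Bianca ∩ Ugo: 11:00-11:30, 12:00-12:30.
Bianca ∩ Ugo ∩ Callum: 11:00-11:30, 12:00-12:30.
Bianca ∩ Ugo ∩ Callum ∩ Emeka: ∅.
Bianca ∩ Ugo ∩ Callum ∩ Emeka ∩ Chen: ∅.
There is no time when everyone is free.
There is no common window, so the total is 0 minutes.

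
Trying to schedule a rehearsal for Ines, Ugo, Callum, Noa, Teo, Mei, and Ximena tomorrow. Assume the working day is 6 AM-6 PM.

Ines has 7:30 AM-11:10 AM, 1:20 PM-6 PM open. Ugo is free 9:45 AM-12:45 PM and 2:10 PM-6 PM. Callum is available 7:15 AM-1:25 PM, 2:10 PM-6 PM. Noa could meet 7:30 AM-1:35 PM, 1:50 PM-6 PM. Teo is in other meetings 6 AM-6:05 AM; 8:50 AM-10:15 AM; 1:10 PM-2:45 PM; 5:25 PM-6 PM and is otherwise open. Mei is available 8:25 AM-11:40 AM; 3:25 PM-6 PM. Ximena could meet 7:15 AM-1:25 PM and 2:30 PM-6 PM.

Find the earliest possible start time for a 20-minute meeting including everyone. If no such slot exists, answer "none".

Ines free: 07:30-11:10, 13:20-18:00.
Ugo free: 09:45-12:45, 14:10-18:00.
Callum free: 07:15-13:25, 14:10-18:00.
Noa free: 07:30-13:35, 13:50-18:00.
Teo free: 06:05-08:50, 10:15-13:10, 14:45-17:25 (invert busy blocks within the working day).
Mei free: 08:25-11:40, 15:25-18:00.
Ximena free: 07:15-13:25, 14:30-18:00.
Ines ∩ Ugo: 09:45-11:10, 14:10-18:00.
Ines ∩ Ugo ∩ Callum: 09:45-11:10, 14:10-18:00.
Ines ∩ Ugo ∩ Callum ∩ Noa: 09:45-11:10, 14:10-18:00.
Ines ∩ Ugo ∩ Callum ∩ Noa ∩ Teo: 10:15-11:10, 14:45-17:25.
Ines ∩ Ugo ∩ Callum ∩ Noa ∩ Teo ∩ Mei: 10:15-11:10, 15:25-17:25.
Ines ∩ Ugo ∩ Callum ∩ Noa ∩ Teo ∩ Mei ∩ Ximena: 10:15-11:10, 15:25-17:25.
The first common window of at least 20 minutes is 10:15-11:10, so the earliest start is 10:15.

10:15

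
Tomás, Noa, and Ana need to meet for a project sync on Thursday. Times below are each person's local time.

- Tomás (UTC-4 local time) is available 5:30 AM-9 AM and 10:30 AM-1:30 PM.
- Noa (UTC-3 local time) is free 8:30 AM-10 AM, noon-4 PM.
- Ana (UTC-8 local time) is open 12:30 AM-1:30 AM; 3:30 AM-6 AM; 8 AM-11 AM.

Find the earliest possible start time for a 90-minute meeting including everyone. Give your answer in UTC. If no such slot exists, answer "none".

Tomás in UTC: 09:30-13:00, 14:30-17:30 (add 4h to convert from UTC-4).
Noa in UTC: 11:30-13:00, 15:00-19:00 (add 3h to convert from UTC-3).
Ana in UTC: 08:30-09:30, 11:30-14:00, 16:00-19:00 (add 8h to convert from UTC-8).
Tomás ∩ Noa: 11:30-13:00, 15:00-17:30.
Tomás ∩ Noa ∩ Ana: 11:30-13:00, 16:00-17:30.
So the common availability across everyone is 11:30-13:00, 16:00-17:30.
The first common window of at least 90 minutes is 11:30-13:00, so the earliest start is 11:30.

11:30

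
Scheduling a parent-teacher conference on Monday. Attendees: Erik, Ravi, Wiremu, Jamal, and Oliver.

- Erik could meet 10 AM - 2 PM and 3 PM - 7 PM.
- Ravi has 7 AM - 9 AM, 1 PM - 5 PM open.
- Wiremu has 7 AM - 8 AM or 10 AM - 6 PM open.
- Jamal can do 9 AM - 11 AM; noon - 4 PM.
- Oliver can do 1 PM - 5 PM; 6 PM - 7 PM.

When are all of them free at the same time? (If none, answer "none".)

13:00-14:00, 15:00-16:00

Erik ∩ Ravi: 13:00-14:00, 15:00-17:00.
Erik ∩ Ravi ∩ Wiremu: 13:00-14:00, 15:00-17:00.
Erik ∩ Ravi ∩ Wiremu ∩ Jamal: 13:00-14:00, 15:00-16:00.
Erik ∩ Ravi ∩ Wiremu ∩ Jamal ∩ Oliver: 13:00-14:00, 15:00-16:00.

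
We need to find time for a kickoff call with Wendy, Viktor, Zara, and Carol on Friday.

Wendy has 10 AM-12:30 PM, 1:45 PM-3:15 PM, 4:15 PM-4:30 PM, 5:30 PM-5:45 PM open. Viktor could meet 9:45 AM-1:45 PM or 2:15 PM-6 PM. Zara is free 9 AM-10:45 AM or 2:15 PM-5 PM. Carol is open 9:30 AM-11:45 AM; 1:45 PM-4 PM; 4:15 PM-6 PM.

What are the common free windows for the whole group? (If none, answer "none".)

Wendy ∩ Viktor: 10:00-12:30, 14:15-15:15, 16:15-16:30, 17:30-17:45.
Wendy ∩ Viktor ∩ Zara: 10:00-10:45, 14:15-15:15, 16:15-16:30.
Wendy ∩ Viktor ∩ Zara ∩ Carol: 10:00-10:45, 14:15-15:15, 16:15-16:30.
So the common availability across everyone is 10:00-10:45, 14:15-15:15, 16:15-16:30.

10:00-10:45, 14:15-15:15, 16:15-16:30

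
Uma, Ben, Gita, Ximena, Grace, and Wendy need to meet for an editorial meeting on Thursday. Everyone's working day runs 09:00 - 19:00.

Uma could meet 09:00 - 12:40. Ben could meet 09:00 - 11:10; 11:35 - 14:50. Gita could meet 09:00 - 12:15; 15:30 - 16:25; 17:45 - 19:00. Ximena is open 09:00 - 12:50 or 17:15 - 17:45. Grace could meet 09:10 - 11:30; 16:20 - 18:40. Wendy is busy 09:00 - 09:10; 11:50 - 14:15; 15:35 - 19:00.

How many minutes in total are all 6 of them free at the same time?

120

Uma free: 09:00-12:40.
Ben free: 09:00-11:10, 11:35-14:50.
Gita free: 09:00-12:15, 15:30-16:25, 17:45-19:00.
Ximena free: 09:00-12:50, 17:15-17:45.
Grace free: 09:10-11:30, 16:20-18:40.
Wendy free: 09:10-11:50, 14:15-15:35 (invert busy blocks within the working day).
Uma ∩ Ben: 09:00-11:10, 11:35-12:40.
Uma ∩ Ben ∩ Gita: 09:00-11:10, 11:35-12:15.
Uma ∩ Ben ∩ Gita ∩ Ximena: 09:00-11:10, 11:35-12:15.
Uma ∩ Ben ∩ Gita ∩ Ximena ∩ Grace: 09:10-11:10.
Uma ∩ Ben ∩ Gita ∩ Ximena ∩ Grace ∩ Wendy: 09:10-11:10.
That's a single block of 120 minutes.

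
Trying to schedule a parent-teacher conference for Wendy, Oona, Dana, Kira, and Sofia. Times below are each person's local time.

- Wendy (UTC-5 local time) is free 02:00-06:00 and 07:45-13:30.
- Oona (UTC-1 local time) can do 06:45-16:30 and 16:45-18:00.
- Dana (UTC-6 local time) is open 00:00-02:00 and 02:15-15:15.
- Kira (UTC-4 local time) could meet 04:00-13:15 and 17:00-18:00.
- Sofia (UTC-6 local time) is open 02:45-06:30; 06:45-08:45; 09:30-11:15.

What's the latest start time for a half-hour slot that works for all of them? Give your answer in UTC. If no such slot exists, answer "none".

Wendy in UTC: 07:00-11:00, 12:45-18:30 (add 5h to convert from UTC-5).
Oona in UTC: 07:45-17:30, 17:45-19:00 (add 1h to convert from UTC-1).
Dana in UTC: 06:00-08:00, 08:15-21:15 (add 6h to convert from UTC-6).
Kira in UTC: 08:00-17:15, 21:00-22:00 (add 4h to convert from UTC-4).
Sofia in UTC: 08:45-12:30, 12:45-14:45, 15:30-17:15 (add 6h to convert from UTC-6).
Wendy ∩ Oona: 07:45-11:00, 12:45-17:30, 17:45-18:30.
Wendy ∩ Oona ∩ Dana: 07:45-08:00, 08:15-11:00, 12:45-17:30, 17:45-18:30.
Wendy ∩ Oona ∩ Dana ∩ Kira: 08:15-11:00, 12:45-17:15.
Wendy ∩ Oona ∩ Dana ∩ Kira ∩ Sofia: 08:45-11:00, 12:45-14:45, 15:30-17:15.
Those are the intersection windows.
The last common window of at least 30 minutes is 15:30-17:15; a 30-minute meeting can start as late as 16:45 and still end by 17:15.

16:45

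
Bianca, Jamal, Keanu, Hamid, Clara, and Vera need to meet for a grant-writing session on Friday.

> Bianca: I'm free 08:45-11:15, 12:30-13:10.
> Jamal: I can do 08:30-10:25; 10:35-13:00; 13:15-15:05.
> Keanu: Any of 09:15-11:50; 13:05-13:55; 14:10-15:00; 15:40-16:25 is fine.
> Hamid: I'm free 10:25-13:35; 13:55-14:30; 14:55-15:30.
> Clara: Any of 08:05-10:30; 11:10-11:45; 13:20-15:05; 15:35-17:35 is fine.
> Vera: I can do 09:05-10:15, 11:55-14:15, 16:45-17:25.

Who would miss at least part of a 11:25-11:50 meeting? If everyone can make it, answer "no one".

Bianca: not fully free for 11:25-11:50. Jamal: free for 11:25-11:50. Keanu: free for 11:25-11:50. Hamid: free for 11:25-11:50. Clara: not fully free for 11:25-11:50. Vera: not fully free for 11:25-11:50.

Bianca, Clara, Vera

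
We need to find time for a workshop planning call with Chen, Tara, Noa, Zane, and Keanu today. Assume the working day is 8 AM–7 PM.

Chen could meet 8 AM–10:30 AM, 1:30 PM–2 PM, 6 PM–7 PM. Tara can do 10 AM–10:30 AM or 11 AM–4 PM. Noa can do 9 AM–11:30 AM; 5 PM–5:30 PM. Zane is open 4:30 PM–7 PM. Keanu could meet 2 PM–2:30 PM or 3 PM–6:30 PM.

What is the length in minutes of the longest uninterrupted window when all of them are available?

0

Chen ∩ Tara: 10:00-10:30, 13:30-14:00.
Chen ∩ Tara ∩ Noa: 10:00-10:30.
Chen ∩ Tara ∩ Noa ∩ Zane: ∅.
Chen ∩ Tara ∩ Noa ∩ Zane ∩ Keanu: ∅.
There is no time when everyone is free.
No common window exists, so the longest block is 0 minutes.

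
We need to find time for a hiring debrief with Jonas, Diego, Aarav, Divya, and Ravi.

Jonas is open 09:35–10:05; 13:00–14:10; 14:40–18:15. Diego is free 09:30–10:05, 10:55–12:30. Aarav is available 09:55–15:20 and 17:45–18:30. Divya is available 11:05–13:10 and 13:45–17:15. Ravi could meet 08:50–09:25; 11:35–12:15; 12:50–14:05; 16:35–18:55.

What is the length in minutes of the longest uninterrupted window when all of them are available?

Jonas ∩ Diego: 09:35-10:05.
Jonas ∩ Diego ∩ Aarav: 09:55-10:05.
Jonas ∩ Diego ∩ Aarav ∩ Divya: ∅.
Jonas ∩ Diego ∩ Aarav ∩ Divya ∩ Ravi: ∅.
There is no time when everyone is free.
No common window exists, so the longest block is 0 minutes.

0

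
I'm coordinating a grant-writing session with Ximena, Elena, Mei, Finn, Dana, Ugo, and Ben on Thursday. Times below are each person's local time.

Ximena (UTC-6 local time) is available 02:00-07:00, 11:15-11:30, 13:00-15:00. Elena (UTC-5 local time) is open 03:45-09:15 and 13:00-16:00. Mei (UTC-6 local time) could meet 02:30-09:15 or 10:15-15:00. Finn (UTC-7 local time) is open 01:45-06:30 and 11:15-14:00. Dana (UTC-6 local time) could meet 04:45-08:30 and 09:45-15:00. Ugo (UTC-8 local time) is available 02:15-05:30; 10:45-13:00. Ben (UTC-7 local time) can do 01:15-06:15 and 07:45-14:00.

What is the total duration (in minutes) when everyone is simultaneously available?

Ximena in UTC: 08:00-13:00, 17:15-17:30, 19:00-21:00 (add 6h to convert from UTC-6).
Elena in UTC: 08:45-14:15, 18:00-21:00 (add 5h to convert from UTC-5).
Mei in UTC: 08:30-15:15, 16:15-21:00 (add 6h to convert from UTC-6).
Finn in UTC: 08:45-13:30, 18:15-21:00 (add 7h to convert from UTC-7).
Dana in UTC: 10:45-14:30, 15:45-21:00 (add 6h to convert from UTC-6).
Ugo in UTC: 10:15-13:30, 18:45-21:00 (add 8h to convert from UTC-8).
Ben in UTC: 08:15-13:15, 14:45-21:00 (add 7h to convert from UTC-7).
Ximena ∩ Elena: 08:45-13:00, 19:00-21:00.
Ximena ∩ Elena ∩ Mei: 08:45-13:00, 19:00-21:00.
Ximena ∩ Elena ∩ Mei ∩ Finn: 08:45-13:00, 19:00-21:00.
Ximena ∩ Elena ∩ Mei ∩ Finn ∩ Dana: 10:45-13:00, 19:00-21:00.
Ximena ∩ Elena ∩ Mei ∩ Finn ∩ Dana ∩ Ugo: 10:45-13:00, 19:00-21:00.
Ximena ∩ Elena ∩ Mei ∩ Finn ∩ Dana ∩ Ugo ∩ Ben: 10:45-13:00, 19:00-21:00.
Summing the common windows: 135 + 120 = 255 minutes.

255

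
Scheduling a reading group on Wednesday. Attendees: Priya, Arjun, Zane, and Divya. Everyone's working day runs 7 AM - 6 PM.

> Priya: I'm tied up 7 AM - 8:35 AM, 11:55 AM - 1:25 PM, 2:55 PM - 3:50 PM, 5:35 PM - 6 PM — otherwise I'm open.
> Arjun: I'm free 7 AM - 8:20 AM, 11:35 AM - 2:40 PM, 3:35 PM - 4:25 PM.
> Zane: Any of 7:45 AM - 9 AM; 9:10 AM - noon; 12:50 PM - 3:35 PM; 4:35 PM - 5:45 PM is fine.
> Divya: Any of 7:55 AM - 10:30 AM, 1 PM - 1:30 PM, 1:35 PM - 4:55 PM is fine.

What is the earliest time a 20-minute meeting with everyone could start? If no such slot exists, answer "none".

13:35

Priya free: 08:35-11:55, 13:25-14:55, 15:50-17:35 (invert busy blocks within the working day).
Arjun free: 07:00-08:20, 11:35-14:40, 15:35-16:25.
Zane free: 07:45-09:00, 09:10-12:00, 12:50-15:35, 16:35-17:45.
Divya free: 07:55-10:30, 13:00-13:30, 13:35-16:55.
Priya ∩ Arjun: 11:35-11:55, 13:25-14:40, 15:50-16:25.
Priya ∩ Arjun ∩ Zane: 11:35-11:55, 13:25-14:40.
Priya ∩ Arjun ∩ Zane ∩ Divya: 13:25-13:30, 13:35-14:40.
So the common availability across everyone is 13:25-13:30, 13:35-14:40.
The first common window of at least 20 minutes is 13:35-14:40, so the earliest start is 13:35.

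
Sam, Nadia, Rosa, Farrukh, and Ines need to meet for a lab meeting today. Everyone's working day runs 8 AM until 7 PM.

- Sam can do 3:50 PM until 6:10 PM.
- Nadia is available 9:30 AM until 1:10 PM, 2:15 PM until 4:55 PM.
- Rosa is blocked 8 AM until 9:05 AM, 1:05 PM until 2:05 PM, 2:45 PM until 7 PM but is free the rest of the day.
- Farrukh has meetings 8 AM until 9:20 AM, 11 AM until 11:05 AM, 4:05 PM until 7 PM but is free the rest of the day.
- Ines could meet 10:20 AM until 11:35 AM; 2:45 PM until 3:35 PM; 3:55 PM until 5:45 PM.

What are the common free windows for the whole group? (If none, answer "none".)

Sam free: 15:50-18:10.
Nadia free: 09:30-13:10, 14:15-16:55.
Rosa free: 09:05-13:05, 14:05-14:45 (invert busy blocks within the working day).
Farrukh free: 09:20-11:00, 11:05-16:05 (invert busy blocks within the working day).
Ines free: 10:20-11:35, 14:45-15:35, 15:55-17:45.
Sam ∩ Nadia: 15:50-16:55.
Sam ∩ Nadia ∩ Rosa: ∅.
Sam ∩ Nadia ∩ Rosa ∩ Farrukh: ∅.
Sam ∩ Nadia ∩ Rosa ∩ Farrukh ∩ Ines: ∅.
There is no time when everyone is free.

none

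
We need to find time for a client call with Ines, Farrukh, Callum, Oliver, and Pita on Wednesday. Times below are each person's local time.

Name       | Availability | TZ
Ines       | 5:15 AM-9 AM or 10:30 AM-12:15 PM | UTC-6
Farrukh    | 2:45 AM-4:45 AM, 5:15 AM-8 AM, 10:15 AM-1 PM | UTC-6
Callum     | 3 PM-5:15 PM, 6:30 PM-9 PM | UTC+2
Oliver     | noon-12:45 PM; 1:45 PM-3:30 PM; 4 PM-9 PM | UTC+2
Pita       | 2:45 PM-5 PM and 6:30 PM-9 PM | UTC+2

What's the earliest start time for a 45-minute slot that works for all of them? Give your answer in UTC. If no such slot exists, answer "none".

Ines in UTC: 11:15-15:00, 16:30-18:15 (add 6h to convert from UTC-6).
Farrukh in UTC: 08:45-10:45, 11:15-14:00, 16:15-19:00 (add 6h to convert from UTC-6).
Callum in UTC: 13:00-15:15, 16:30-19:00 (subtract 2h to convert from UTC+2).
Oliver in UTC: 10:00-10:45, 11:45-13:30, 14:00-19:00 (subtract 2h to convert from UTC+2).
Pita in UTC: 12:45-15:00, 16:30-19:00 (subtract 2h to convert from UTC+2).
Ines ∩ Farrukh: 11:15-14:00, 16:30-18:15.
Ines ∩ Farrukh ∩ Callum: 13:00-14:00, 16:30-18:15.
Ines ∩ Farrukh ∩ Callum ∩ Oliver: 13:00-13:30, 16:30-18:15.
Ines ∩ Farrukh ∩ Callum ∩ Oliver ∩ Pita: 13:00-13:30, 16:30-18:15.
The first common window of at least 45 minutes is 16:30-18:15, so the earliest start is 16:30.

16:30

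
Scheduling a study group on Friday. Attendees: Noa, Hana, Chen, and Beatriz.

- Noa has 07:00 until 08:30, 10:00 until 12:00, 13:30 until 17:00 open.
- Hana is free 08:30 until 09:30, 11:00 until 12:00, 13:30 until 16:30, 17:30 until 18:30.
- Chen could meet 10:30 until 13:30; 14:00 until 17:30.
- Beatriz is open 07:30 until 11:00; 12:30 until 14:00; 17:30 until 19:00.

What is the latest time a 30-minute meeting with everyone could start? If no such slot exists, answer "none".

Noa ∩ Hana: 11:00-12:00, 13:30-16:30.
Noa ∩ Hana ∩ Chen: 11:00-12:00, 14:00-16:30.
Noa ∩ Hana ∩ Chen ∩ Beatriz: ∅.
There is no time when everyone is free.
No common window is at least 30 minutes long.

none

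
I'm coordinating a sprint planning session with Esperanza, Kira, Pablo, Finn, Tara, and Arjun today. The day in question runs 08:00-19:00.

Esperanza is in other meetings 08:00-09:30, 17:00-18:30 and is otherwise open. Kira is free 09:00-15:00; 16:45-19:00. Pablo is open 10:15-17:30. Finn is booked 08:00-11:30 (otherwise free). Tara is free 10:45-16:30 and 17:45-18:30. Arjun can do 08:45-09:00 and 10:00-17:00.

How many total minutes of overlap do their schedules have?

Esperanza free: 09:30-17:00, 18:30-19:00 (invert busy blocks within the working day).
Kira free: 09:00-15:00, 16:45-19:00.
Pablo free: 10:15-17:30.
Finn free: 11:30-19:00 (invert busy blocks within the working day).
Tara free: 10:45-16:30, 17:45-18:30.
Arjun free: 08:45-09:00, 10:00-17:00.
Esperanza ∩ Kira: 09:30-15:00, 16:45-17:00, 18:30-19:00.
Esperanza ∩ Kira ∩ Pablo: 10:15-15:00, 16:45-17:00.
Esperanza ∩ Kira ∩ Pablo ∩ Finn: 11:30-15:00, 16:45-17:00.
Esperanza ∩ Kira ∩ Pablo ∩ Finn ∩ Tara: 11:30-15:00.
Esperanza ∩ Kira ∩ Pablo ∩ Finn ∩ Tara ∩ Arjun: 11:30-15:00.
That's a single block of 210 minutes.

210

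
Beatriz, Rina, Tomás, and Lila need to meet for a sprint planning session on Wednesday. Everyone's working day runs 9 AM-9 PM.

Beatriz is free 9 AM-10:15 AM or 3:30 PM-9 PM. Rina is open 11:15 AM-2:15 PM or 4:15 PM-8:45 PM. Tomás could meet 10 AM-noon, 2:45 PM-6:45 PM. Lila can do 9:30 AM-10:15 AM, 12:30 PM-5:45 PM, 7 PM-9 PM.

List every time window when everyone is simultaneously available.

16:15-17:45

Beatriz ∩ Rina: 16:15-20:45.
Beatriz ∩ Rina ∩ Tomás: 16:15-18:45.
Beatriz ∩ Rina ∩ Tomás ∩ Lila: 16:15-17:45.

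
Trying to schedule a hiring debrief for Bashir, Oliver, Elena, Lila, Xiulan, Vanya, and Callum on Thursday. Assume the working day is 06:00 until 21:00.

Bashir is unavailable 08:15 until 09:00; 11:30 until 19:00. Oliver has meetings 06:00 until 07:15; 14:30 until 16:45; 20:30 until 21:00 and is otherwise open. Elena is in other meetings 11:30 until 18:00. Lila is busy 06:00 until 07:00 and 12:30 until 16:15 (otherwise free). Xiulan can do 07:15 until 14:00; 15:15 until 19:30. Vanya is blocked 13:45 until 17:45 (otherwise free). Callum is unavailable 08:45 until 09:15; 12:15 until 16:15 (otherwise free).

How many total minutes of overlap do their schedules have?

Bashir free: 06:00-08:15, 09:00-11:30, 19:00-21:00 (invert busy blocks within the working day).
Oliver free: 07:15-14:30, 16:45-20:30 (invert busy blocks within the working day).
Elena free: 06:00-11:30, 18:00-21:00 (invert busy blocks within the working day).
Lila free: 07:00-12:30, 16:15-21:00 (invert busy blocks within the working day).
Xiulan free: 07:15-14:00, 15:15-19:30.
Vanya free: 06:00-13:45, 17:45-21:00 (invert busy blocks within the working day).
Callum free: 06:00-08:45, 09:15-12:15, 16:15-21:00 (invert busy blocks within the working day).
Bashir ∩ Oliver: 07:15-08:15, 09:00-11:30, 19:00-20:30.
Bashir ∩ Oliver ∩ Elena: 07:15-08:15, 09:00-11:30, 19:00-20:30.
Bashir ∩ Oliver ∩ Elena ∩ Lila: 07:15-08:15, 09:00-11:30, 19:00-20:30.
Bashir ∩ Oliver ∩ Elena ∩ Lila ∩ Xiulan: 07:15-08:15, 09:00-11:30, 19:00-19:30.
Bashir ∩ Oliver ∩ Elena ∩ Lila ∩ Xiulan ∩ Vanya: 07:15-08:15, 09:00-11:30, 19:00-19:30.
Bashir ∩ Oliver ∩ Elena ∩ Lila ∩ Xiulan ∩ Vanya ∩ Callum: 07:15-08:15, 09:15-11:30, 19:00-19:30.
So the common availability across everyone is 07:15-08:15, 09:15-11:30, 19:00-19:30.
Summing the common windows: 60 + 135 + 30 = 225 minutes.

225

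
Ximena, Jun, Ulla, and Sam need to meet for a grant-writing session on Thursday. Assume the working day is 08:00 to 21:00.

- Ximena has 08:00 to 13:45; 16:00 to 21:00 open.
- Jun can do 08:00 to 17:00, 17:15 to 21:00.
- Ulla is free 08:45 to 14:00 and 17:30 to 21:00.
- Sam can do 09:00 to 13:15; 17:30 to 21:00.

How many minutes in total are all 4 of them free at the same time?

Ximena ∩ Jun: 08:00-13:45, 16:00-17:00, 17:15-21:00.
Ximena ∩ Jun ∩ Ulla: 08:45-13:45, 17:30-21:00.
Ximena ∩ Jun ∩ Ulla ∩ Sam: 09:00-13:15, 17:30-21:00.
Those are the intersection windows.
Summing the common windows: 255 + 210 = 465 minutes.

465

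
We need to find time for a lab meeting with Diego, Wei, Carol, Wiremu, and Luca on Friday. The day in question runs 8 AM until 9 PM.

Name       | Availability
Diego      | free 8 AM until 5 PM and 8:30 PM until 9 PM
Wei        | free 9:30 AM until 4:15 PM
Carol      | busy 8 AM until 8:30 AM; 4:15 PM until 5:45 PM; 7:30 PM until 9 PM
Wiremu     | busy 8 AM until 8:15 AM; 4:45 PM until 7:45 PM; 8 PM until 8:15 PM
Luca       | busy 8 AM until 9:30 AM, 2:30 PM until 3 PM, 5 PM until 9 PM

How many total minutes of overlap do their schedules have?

375

Diego free: 08:00-17:00, 20:30-21:00.
Wei free: 09:30-16:15.
Carol free: 08:30-16:15, 17:45-19:30 (invert busy blocks within the working day).
Wiremu free: 08:15-16:45, 19:45-20:00, 20:15-21:00 (invert busy blocks within the working day).
Luca free: 09:30-14:30, 15:00-17:00 (invert busy blocks within the working day).
Diego ∩ Wei: 09:30-16:15.
Diego ∩ Wei ∩ Carol: 09:30-16:15.
Diego ∩ Wei ∩ Carol ∩ Wiremu: 09:30-16:15.
Diego ∩ Wei ∩ Carol ∩ Wiremu ∩ Luca: 09:30-14:30, 15:00-16:15.
Summing the common windows: 300 + 75 = 375 minutes.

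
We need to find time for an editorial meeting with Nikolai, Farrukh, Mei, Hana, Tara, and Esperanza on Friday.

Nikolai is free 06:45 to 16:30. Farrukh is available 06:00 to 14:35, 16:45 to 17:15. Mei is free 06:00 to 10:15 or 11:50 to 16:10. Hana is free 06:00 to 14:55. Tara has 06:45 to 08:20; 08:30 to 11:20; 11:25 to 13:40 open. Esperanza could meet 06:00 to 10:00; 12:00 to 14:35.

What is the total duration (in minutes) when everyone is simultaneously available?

Nikolai ∩ Farrukh: 06:45-14:35.
Nikolai ∩ Farrukh ∩ Mei: 06:45-10:15, 11:50-14:35.
Nikolai ∩ Farrukh ∩ Mei ∩ Hana: 06:45-10:15, 11:50-14:35.
Nikolai ∩ Farrukh ∩ Mei ∩ Hana ∩ Tara: 06:45-08:20, 08:30-10:15, 11:50-13:40.
Nikolai ∩ Farrukh ∩ Mei ∩ Hana ∩ Tara ∩ Esperanza: 06:45-08:20, 08:30-10:00, 12:00-13:40.
Those are the intersection windows.
Summing the common windows: 95 + 90 + 100 = 285 minutes.

285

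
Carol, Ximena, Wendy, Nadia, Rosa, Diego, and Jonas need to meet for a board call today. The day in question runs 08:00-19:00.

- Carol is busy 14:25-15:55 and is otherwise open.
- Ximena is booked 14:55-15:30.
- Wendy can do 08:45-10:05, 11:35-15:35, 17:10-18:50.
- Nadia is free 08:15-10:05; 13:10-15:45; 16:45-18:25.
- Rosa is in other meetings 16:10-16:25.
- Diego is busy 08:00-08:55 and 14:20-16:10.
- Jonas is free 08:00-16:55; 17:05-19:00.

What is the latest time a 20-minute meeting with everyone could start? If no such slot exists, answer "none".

Carol free: 08:00-14:25, 15:55-19:00 (invert busy blocks within the working day).
Ximena free: 08:00-14:55, 15:30-19:00 (invert busy blocks within the working day).
Wendy free: 08:45-10:05, 11:35-15:35, 17:10-18:50.
Nadia free: 08:15-10:05, 13:10-15:45, 16:45-18:25.
Rosa free: 08:00-16:10, 16:25-19:00 (invert busy blocks within the working day).
Diego free: 08:55-14:20, 16:10-19:00 (invert busy blocks within the working day).
Jonas free: 08:00-16:55, 17:05-19:00.
Carol ∩ Ximena: 08:00-14:25, 15:55-19:00.
Carol ∩ Ximena ∩ Wendy: 08:45-10:05, 11:35-14:25, 17:10-18:50.
Carol ∩ Ximena ∩ Wendy ∩ Nadia: 08:45-10:05, 13:10-14:25, 17:10-18:25.
Carol ∩ Ximena ∩ Wendy ∩ Nadia ∩ Rosa: 08:45-10:05, 13:10-14:25, 17:10-18:25.
Carol ∩ Ximena ∩ Wendy ∩ Nadia ∩ Rosa ∩ Diego: 08:55-10:05, 13:10-14:20, 17:10-18:25.
Carol ∩ Ximena ∩ Wendy ∩ Nadia ∩ Rosa ∩ Diego ∩ Jonas: 08:55-10:05, 13:10-14:20, 17:10-18:25.
So the common availability across everyone is 08:55-10:05, 13:10-14:20, 17:10-18:25.
The last common window of at least 20 minutes is 17:10-18:25; a 20-minute meeting can start as late as 18:05 and still end by 18:25.

18:05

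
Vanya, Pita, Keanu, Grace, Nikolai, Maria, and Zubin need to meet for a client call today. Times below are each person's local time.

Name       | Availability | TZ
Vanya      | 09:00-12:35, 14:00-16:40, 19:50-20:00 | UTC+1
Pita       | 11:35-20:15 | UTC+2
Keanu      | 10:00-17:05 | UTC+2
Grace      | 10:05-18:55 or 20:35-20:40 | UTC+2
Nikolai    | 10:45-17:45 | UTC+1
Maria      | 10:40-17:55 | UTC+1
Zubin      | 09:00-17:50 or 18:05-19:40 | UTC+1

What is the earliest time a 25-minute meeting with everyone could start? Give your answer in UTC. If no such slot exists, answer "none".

Vanya in UTC: 08:00-11:35, 13:00-15:40, 18:50-19:00 (subtract 1h to convert from UTC+1).
Pita in UTC: 09:35-18:15 (subtract 2h to convert from UTC+2).
Keanu in UTC: 08:00-15:05 (subtract 2h to convert from UTC+2).
Grace in UTC: 08:05-16:55, 18:35-18:40 (subtract 2h to convert from UTC+2).
Nikolai in UTC: 09:45-16:45 (subtract 1h to convert from UTC+1).
Maria in UTC: 09:40-16:55 (subtract 1h to convert from UTC+1).
Zubin in UTC: 08:00-16:50, 17:05-18:40 (subtract 1h to convert from UTC+1).
Vanya ∩ Pita: 09:35-11:35, 13:00-15:40.
Vanya ∩ Pita ∩ Keanu: 09:35-11:35, 13:00-15:05.
Vanya ∩ Pita ∩ Keanu ∩ Grace: 09:35-11:35, 13:00-15:05.
Vanya ∩ Pita ∩ Keanu ∩ Grace ∩ Nikolai: 09:45-11:35, 13:00-15:05.
Vanya ∩ Pita ∩ Keanu ∩ Grace ∩ Nikolai ∩ Maria: 09:45-11:35, 13:00-15:05.
Vanya ∩ Pita ∩ Keanu ∩ Grace ∩ Nikolai ∩ Maria ∩ Zubin: 09:45-11:35, 13:00-15:05.
Those are the intersection windows.
The first common window of at least 25 minutes is 09:45-11:35, so the earliest start is 09:45.

09:45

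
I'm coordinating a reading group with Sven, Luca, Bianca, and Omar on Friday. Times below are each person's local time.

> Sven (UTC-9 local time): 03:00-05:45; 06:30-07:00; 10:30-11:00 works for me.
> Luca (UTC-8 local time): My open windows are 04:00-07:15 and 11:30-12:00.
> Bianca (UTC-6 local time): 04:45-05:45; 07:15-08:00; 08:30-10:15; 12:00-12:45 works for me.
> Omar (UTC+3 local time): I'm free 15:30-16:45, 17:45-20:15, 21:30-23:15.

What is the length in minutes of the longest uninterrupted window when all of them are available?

30

Sven in UTC: 12:00-14:45, 15:30-16:00, 19:30-20:00 (add 9h to convert from UTC-9).
Luca in UTC: 12:00-15:15, 19:30-20:00 (add 8h to convert from UTC-8).
Bianca in UTC: 10:45-11:45, 13:15-14:00, 14:30-16:15, 18:00-18:45 (add 6h to convert from UTC-6).
Omar in UTC: 12:30-13:45, 14:45-17:15, 18:30-20:15 (subtract 3h to convert from UTC+3).
Sven ∩ Luca: 12:00-14:45, 19:30-20:00.
Sven ∩ Luca ∩ Bianca: 13:15-14:00, 14:30-14:45.
Sven ∩ Luca ∩ Bianca ∩ Omar: 13:15-13:45.
Those are the intersection windows.
The longest is 13:15-13:45 at 30 minutes.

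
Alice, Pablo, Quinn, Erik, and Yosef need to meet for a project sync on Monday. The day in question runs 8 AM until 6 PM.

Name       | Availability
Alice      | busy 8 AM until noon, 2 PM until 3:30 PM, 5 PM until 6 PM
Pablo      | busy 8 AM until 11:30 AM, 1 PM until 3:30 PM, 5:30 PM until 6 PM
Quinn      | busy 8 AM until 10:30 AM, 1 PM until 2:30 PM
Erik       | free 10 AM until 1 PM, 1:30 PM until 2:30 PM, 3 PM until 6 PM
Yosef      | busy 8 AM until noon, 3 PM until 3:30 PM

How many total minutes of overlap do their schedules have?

150

Alice free: 12:00-14:00, 15:30-17:00 (invert busy blocks within the working day).
Pablo free: 11:30-13:00, 15:30-17:30 (invert busy blocks within the working day).
Quinn free: 10:30-13:00, 14:30-18:00 (invert busy blocks within the working day).
Erik free: 10:00-13:00, 13:30-14:30, 15:00-18:00.
Yosef free: 12:00-15:00, 15:30-18:00 (invert busy blocks within the working day).
Alice ∩ Pablo: 12:00-13:00, 15:30-17:00.
Alice ∩ Pablo ∩ Quinn: 12:00-13:00, 15:30-17:00.
Alice ∩ Pablo ∩ Quinn ∩ Erik: 12:00-13:00, 15:30-17:00.
Alice ∩ Pablo ∩ Quinn ∩ Erik ∩ Yosef: 12:00-13:00, 15:30-17:00.
Summing the common windows: 60 + 90 = 150 minutes.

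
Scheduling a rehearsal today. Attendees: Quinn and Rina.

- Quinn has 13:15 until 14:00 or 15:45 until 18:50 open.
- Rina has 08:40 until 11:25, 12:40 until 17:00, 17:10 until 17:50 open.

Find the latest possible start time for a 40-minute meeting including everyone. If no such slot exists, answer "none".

Quinn ∩ Rina: 13:15-14:00, 15:45-17:00, 17:10-17:50.
The last common window of at least 40 minutes is 17:10-17:50; a 40-minute meeting can start as late as 17:10 and still end by 17:50.

17:10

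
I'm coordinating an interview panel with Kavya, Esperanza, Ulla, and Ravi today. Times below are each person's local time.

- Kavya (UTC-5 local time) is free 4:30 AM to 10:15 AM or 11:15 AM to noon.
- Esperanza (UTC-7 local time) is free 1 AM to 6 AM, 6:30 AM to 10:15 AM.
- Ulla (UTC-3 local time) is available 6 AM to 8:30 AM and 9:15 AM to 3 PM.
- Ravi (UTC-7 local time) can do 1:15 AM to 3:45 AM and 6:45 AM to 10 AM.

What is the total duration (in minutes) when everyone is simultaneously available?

Kavya in UTC: 09:30-15:15, 16:15-17:00 (add 5h to convert from UTC-5).
Esperanza in UTC: 08:00-13:00, 13:30-17:15 (add 7h to convert from UTC-7).
Ulla in UTC: 09:00-11:30, 12:15-18:00 (add 3h to convert from UTC-3).
Ravi in UTC: 08:15-10:45, 13:45-17:00 (add 7h to convert from UTC-7).
Kavya ∩ Esperanza: 09:30-13:00, 13:30-15:15, 16:15-17:00.
Kavya ∩ Esperanza ∩ Ulla: 09:30-11:30, 12:15-13:00, 13:30-15:15, 16:15-17:00.
Kavya ∩ Esperanza ∩ Ulla ∩ Ravi: 09:30-10:45, 13:45-15:15, 16:15-17:00.
So the common availability across everyone is 09:30-10:45, 13:45-15:15, 16:15-17:00.
Summing the common windows: 75 + 90 + 45 = 210 minutes.

210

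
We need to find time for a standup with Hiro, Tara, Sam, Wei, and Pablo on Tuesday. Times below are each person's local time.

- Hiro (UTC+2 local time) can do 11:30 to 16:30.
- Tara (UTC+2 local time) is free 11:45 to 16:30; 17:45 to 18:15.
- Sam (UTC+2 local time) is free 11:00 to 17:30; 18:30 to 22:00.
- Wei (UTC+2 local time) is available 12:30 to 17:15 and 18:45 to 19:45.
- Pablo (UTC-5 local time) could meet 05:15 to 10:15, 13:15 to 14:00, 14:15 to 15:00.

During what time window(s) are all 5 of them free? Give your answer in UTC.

10:30-14:30

Hiro in UTC: 09:30-14:30 (subtract 2h to convert from UTC+2).
Tara in UTC: 09:45-14:30, 15:45-16:15 (subtract 2h to convert from UTC+2).
Sam in UTC: 09:00-15:30, 16:30-20:00 (subtract 2h to convert from UTC+2).
Wei in UTC: 10:30-15:15, 16:45-17:45 (subtract 2h to convert from UTC+2).
Pablo in UTC: 10:15-15:15, 18:15-19:00, 19:15-20:00 (add 5h to convert from UTC-5).
Hiro ∩ Tara: 09:45-14:30.
Hiro ∩ Tara ∩ Sam: 09:45-14:30.
Hiro ∩ Tara ∩ Sam ∩ Wei: 10:30-14:30.
Hiro ∩ Tara ∩ Sam ∩ Wei ∩ Pablo: 10:30-14:30.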